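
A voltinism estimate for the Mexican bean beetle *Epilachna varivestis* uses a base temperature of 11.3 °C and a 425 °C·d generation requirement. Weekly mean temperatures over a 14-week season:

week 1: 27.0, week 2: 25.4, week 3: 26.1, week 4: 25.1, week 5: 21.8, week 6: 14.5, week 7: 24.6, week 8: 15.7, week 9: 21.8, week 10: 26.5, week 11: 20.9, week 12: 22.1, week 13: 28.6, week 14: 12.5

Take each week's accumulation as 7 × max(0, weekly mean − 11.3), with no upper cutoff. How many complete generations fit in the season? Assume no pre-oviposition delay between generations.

Weekly DD (7 × max(0, T̄ − 11.3)): 109.9, 98.7, 103.6, 96.6, 73.5, 22.4, 93.1, 30.8, 73.5, 106.4, 67.2, 75.6, 121.1, 8.4.
Season total = 1080.8 DD.
Complete generations = ⌊1080.8 / 425⌋ = 2.

2 generations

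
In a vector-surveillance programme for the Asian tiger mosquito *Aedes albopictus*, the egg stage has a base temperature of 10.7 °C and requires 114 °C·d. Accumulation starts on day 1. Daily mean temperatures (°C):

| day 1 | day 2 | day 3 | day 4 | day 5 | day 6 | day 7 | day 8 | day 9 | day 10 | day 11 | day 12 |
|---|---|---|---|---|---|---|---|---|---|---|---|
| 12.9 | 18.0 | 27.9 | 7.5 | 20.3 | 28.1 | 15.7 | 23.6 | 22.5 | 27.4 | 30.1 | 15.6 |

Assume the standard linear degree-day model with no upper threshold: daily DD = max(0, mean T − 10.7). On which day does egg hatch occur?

day 11

Daily DD above 10.7 °C: 2.2, 7.3, 17.2, 0.0, 9.6, 17.4, 5.0, 12.9, 11.8, 16.7, 19.4, 4.9.
Cumulative: 2.2, 9.5, 26.7, 26.7, 36.3, 53.7, 58.7, 71.6, 83.4, 100.1, 119.5, 124.4.
The total first reaches 114 DD on day 11.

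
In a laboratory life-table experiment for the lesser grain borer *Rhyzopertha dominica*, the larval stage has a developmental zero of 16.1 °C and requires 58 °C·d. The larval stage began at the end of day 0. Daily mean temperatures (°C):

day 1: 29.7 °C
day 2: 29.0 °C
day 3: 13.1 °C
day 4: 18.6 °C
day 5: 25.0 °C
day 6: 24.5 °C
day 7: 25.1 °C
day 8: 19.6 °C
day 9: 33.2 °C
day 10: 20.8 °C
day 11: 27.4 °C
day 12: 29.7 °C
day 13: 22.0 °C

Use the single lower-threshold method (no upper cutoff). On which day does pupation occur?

Daily DD above 16.1 °C: 13.6, 12.9, 0.0, 2.5, 8.9, 8.4, 9.0, 3.5, 17.1, 4.7, 11.3, 13.6, 5.9.
Cumulative: 13.6, 26.5, 26.5, 29.0, 37.9, 46.3, 55.3, 58.8, 75.9, 80.6, 91.9, 105.5, 111.4.
The total first reaches 58 DD on day 8.

day 8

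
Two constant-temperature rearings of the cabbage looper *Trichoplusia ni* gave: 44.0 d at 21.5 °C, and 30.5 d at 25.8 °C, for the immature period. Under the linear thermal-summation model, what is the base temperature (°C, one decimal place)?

Equal thermal constants: D₁(T₁ − T_b) = D₂(T₂ − T_b).
44.0·(21.5 − T_b) = 30.5·(25.8 − T_b)
T_b = (44.0·21.5 − 30.5·25.8) / (44.0 − 30.5) = 159.10 / 13.5 = 11.785 °C ≈ 11.8 °C.

11.8 °C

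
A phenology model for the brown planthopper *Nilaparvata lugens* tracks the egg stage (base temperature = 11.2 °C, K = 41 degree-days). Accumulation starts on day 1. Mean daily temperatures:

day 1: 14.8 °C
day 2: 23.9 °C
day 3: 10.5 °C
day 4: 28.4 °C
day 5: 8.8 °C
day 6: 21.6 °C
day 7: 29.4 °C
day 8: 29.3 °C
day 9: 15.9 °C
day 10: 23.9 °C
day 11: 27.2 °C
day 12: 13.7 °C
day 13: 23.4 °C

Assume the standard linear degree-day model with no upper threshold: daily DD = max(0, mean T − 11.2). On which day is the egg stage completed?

Daily DD above 11.2 °C: 3.6, 12.7, 0.0, 17.2, 0.0, 10.4, 18.2, 18.1, 4.7, 12.7, 16.0, 2.5, 12.2.
Cumulative: 3.6, 16.3, 16.3, 33.5, 33.5, 43.9, 62.1, 80.2, 84.9, 97.6, 113.6, 116.1, 128.3.
The total first reaches 41 DD on day 6.

day 6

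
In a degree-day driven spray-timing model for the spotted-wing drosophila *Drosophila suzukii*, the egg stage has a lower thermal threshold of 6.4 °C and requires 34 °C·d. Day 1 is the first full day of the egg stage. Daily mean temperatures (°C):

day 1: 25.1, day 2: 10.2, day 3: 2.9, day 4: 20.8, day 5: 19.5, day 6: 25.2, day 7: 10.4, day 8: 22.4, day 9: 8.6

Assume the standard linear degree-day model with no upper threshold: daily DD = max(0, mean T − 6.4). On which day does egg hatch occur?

day 4

Daily DD above 6.4 °C: 18.7, 3.8, 0.0, 14.4, 13.1, 18.8, 4.0, 16.0, 2.2.
Cumulative: 18.7, 22.5, 22.5, 36.9, 50.0, 68.8, 72.8, 88.8, 91.0.
The total first reaches 34 DD on day 4.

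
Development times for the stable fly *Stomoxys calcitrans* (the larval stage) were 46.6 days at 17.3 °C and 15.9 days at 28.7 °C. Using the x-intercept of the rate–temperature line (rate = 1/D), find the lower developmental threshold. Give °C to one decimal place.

Under the model K = D·(T − T_b), so D₁·(T₁ − T_b) = D₂·(T₂ − T_b).
46.6·(17.3 − T_b) = 15.9·(28.7 − T_b)
T_b = (46.6·17.3 − 15.9·28.7) / (46.6 − 15.9) = 349.85 / 30.7 = 11.396 °C ≈ 11.4 °C.

11.4 °C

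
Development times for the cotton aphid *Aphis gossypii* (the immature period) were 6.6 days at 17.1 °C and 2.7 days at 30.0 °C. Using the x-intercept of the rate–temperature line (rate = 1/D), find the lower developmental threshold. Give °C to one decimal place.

8.2 °C

Linear rate model ⇒ the product D·(T − T_b) is constant across temperatures.
6.6·(17.1 − T_b) = 2.7·(30.0 − T_b)
T_b = (6.6·17.1 − 2.7·30.0) / (6.6 − 2.7) = 31.86 / 3.9 = 8.169 °C ≈ 8.2 °C.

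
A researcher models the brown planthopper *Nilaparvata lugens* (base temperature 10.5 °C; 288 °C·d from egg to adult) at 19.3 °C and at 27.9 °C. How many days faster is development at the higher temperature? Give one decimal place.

16.2 days

At 19.3 °C: 288 / (19.3 − 10.5) = 288 / 8.8 = 32.727 d.
At 27.9 °C: 288 / (27.9 − 10.5) = 288 / 17.4 = 16.552 d.
Difference = |32.727 − 16.552| = 16.176 ≈ 16.2 days.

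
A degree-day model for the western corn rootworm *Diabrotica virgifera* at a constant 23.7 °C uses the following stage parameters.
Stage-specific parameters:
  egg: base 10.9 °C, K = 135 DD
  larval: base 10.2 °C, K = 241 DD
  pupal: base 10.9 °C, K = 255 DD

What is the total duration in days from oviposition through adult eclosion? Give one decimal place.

egg: 135 / (23.7 − 10.9) = 135 / 12.8 = 10.547 d.
larval: 241 / (23.7 − 10.2) = 241 / 13.5 = 17.852 d.
pupal: 255 / (23.7 − 10.9) = 255 / 12.8 = 19.922 d.
Sum = 48.321 ≈ 48.3 days.

48.3 days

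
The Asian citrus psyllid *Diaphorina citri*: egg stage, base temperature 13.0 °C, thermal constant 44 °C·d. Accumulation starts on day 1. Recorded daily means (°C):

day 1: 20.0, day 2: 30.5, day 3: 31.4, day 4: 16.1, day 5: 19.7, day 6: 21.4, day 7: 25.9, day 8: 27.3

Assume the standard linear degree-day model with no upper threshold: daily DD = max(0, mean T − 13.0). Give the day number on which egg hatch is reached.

day 4

Daily DD above 13.0 °C: 7.0, 17.5, 18.4, 3.1, 6.7, 8.4, 12.9, 14.3.
Cumulative: 7.0, 24.5, 42.9, 46.0, 52.7, 61.1, 74.0, 88.3.
The total first reaches 44 DD on day 4.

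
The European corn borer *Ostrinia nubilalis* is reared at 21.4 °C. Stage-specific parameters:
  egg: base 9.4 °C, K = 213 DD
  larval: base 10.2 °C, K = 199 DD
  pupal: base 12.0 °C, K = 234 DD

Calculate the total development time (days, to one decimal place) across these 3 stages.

egg: 213 / (21.4 − 9.4) = 213 / 12.0 = 17.750 d.
larval: 199 / (21.4 − 10.2) = 199 / 11.2 = 17.768 d.
pupal: 234 / (21.4 − 12.0) = 234 / 9.4 = 24.894 d.
Sum = 60.411 ≈ 60.4 days.

60.4 days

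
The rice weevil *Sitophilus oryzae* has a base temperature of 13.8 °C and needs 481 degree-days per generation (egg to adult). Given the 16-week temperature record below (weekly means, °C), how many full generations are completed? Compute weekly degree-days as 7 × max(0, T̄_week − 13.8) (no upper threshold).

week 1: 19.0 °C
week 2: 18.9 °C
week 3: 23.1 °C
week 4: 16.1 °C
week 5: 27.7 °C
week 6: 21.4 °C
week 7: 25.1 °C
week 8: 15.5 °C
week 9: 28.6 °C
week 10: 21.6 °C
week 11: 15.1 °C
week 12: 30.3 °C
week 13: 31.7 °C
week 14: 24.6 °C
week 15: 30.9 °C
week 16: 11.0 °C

2 generations

Weekly DD (7 × max(0, T̄ − 13.8)): 36.4, 35.7, 65.1, 16.1, 97.3, 53.2, 79.1, 11.9, 103.6, 54.6, 9.1, 115.5, 125.3, 75.6, 119.7, 0.0.
Season total = 998.2 DD.
Complete generations = ⌊998.2 / 481⌋ = 2.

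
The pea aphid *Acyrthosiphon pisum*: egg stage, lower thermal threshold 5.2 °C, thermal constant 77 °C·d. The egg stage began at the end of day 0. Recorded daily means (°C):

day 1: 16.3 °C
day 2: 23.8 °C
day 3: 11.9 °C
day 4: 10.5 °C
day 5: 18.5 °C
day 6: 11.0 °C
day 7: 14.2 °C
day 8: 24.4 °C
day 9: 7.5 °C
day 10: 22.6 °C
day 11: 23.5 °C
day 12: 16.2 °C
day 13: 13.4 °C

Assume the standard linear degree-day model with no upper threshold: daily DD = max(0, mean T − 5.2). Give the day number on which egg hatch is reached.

Daily DD above 5.2 °C: 11.1, 18.6, 6.7, 5.3, 13.3, 5.8, 9.0, 19.2, 2.3, 17.4, 18.3, 11.0, 8.2.
Cumulative: 11.1, 29.7, 36.4, 41.7, 55.0, 60.8, 69.8, 89.0, 91.3, 108.7, 127.0, 138.0, 146.2.
The total first reaches 77 DD on day 8.

day 8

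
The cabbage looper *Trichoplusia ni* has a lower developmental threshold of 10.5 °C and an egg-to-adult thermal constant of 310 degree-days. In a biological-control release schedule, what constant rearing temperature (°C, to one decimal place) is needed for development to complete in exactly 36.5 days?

Required daily accumulation = 310 / 36.5 = 8.493 DD/day.
T = T_base + 8.493 = 10.5 + 8.493 = 18.993 ≈ 19.0 °C.

19.0 °C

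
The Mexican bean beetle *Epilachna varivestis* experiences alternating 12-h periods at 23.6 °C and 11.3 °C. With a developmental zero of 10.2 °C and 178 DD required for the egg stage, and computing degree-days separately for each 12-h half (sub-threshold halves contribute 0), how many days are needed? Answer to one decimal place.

Day half: max(0, 23.6 − 10.2) × 0.5 = 13.4 × 0.5 = 6.70 DD.
Night half: max(0, 11.3 − 10.2) × 0.5 = 1.1 × 0.5 = 0.55 DD.
Per 24 h: 7.25 DD/day.
Duration = 178 / 7.25 = 24.552 ≈ 24.6 days.

24.6 days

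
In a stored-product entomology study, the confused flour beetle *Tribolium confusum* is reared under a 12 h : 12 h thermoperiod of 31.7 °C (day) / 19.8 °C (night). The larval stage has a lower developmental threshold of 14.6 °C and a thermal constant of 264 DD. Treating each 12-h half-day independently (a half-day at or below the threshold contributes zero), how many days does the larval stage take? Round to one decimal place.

23.7 days

Day half: max(0, 31.7 − 14.6) × 0.5 = 17.1 × 0.5 = 8.55 DD.
Night half: max(0, 19.8 − 14.6) × 0.5 = 5.2 × 0.5 = 2.60 DD.
Per 24 h: 11.15 DD/day.
Duration = 264 / 11.15 = 23.677 ≈ 23.7 days.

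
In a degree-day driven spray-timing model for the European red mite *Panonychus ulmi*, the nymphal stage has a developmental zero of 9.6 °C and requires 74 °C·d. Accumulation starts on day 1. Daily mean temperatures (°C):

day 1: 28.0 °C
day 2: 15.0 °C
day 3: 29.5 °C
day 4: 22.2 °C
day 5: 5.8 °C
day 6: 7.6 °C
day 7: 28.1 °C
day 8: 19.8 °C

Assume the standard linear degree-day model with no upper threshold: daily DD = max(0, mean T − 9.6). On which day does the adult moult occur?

Daily DD above 9.6 °C: 18.4, 5.4, 19.9, 12.6, 0.0, 0.0, 18.5, 10.2.
Cumulative: 18.4, 23.8, 43.7, 56.3, 56.3, 56.3, 74.8, 85.0.
The total first reaches 74 DD on day 7.

day 7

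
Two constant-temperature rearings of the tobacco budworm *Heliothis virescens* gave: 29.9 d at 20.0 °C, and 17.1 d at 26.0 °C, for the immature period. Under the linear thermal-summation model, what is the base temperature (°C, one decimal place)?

12.0 °C

Linear rate model ⇒ the product D·(T − T_b) is constant across temperatures.
29.9·(20.0 − T_b) = 17.1·(26.0 − T_b)
T_b = (29.9·20.0 − 17.1·26.0) / (29.9 − 17.1) = 153.40 / 12.8 = 11.984 °C ≈ 12.0 °C.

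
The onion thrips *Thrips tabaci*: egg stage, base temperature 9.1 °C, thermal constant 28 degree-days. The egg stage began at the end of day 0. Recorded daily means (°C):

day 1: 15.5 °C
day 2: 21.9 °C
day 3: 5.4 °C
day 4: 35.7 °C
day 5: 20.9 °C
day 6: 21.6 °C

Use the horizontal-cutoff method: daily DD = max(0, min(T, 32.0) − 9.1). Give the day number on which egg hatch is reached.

Daily DD above 9.1 °C (capped at 22.9): 6.4, 12.8, 0.0, 22.9, 11.8, 12.5.
Cumulative: 6.4, 19.2, 19.2, 42.1, 53.9, 66.4.
The total first reaches 28 DD on day 4.

day 4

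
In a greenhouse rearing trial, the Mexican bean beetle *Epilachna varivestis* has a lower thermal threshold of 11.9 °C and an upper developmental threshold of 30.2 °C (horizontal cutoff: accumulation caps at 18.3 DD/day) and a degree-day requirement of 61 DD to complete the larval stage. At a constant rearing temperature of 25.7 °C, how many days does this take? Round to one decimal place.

Daily accumulation = 25.7 − 11.9 = 13.8 DD/day.
Duration = 61 / 13.8 = 4.420 ≈ 4.4 days.

4.4 days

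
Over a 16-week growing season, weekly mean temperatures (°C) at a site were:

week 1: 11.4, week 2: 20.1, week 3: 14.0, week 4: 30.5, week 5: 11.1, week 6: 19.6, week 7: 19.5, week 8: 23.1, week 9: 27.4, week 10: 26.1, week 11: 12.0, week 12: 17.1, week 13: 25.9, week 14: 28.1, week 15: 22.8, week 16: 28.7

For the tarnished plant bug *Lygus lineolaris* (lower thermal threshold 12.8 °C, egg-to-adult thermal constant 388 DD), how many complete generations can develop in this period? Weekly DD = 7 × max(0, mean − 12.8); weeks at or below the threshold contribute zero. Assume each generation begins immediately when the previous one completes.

2 generations

Weekly DD (7 × max(0, T̄ − 12.8)): 0.0, 51.1, 8.4, 123.9, 0.0, 47.6, 46.9, 72.1, 102.2, 93.1, 0.0, 30.1, 91.7, 107.1, 70.0, 111.3.
Season total = 955.5 DD.
Complete generations = ⌊955.5 / 388⌋ = 2.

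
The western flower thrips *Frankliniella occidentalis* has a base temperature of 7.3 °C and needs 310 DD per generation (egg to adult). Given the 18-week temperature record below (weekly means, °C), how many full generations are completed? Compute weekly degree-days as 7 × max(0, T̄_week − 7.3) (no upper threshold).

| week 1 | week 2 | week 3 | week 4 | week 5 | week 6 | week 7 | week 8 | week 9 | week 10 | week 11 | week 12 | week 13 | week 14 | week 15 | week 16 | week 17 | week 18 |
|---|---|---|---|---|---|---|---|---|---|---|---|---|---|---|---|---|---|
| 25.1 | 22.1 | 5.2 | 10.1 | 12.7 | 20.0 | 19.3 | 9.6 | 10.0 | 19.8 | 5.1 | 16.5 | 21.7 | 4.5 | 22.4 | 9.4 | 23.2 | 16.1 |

3 generations

Weekly DD (7 × max(0, T̄ − 7.3)): 124.6, 103.6, 0.0, 19.6, 37.8, 88.9, 84.0, 16.1, 18.9, 87.5, 0.0, 64.4, 100.8, 0.0, 105.7, 14.7, 111.3, 61.6.
Season total = 1039.5 DD.
Complete generations = ⌊1039.5 / 310⌋ = 3.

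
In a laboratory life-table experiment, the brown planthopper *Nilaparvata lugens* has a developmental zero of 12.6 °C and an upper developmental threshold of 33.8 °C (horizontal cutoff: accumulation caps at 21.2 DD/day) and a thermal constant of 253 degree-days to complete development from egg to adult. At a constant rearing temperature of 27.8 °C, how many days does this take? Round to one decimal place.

Daily accumulation = 27.8 − 12.6 = 15.2 DD/day.
Duration = 253 / 15.2 = 16.645 ≈ 16.6 days.

16.6 days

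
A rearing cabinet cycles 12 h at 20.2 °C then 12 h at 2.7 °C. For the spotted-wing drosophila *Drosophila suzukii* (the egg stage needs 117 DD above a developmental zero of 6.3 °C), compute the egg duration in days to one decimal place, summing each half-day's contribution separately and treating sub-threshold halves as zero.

16.8 days

Day half: max(0, 20.2 − 6.3) × 0.5 = 13.9 × 0.5 = 6.95 DD.
Night half: max(0, 2.7 − 6.3) × 0.5 = 0.0 × 0.5 = 0.00 DD.
Per 24 h: 6.95 DD/day.
Duration = 117 / 6.95 = 16.835 ≈ 16.8 days.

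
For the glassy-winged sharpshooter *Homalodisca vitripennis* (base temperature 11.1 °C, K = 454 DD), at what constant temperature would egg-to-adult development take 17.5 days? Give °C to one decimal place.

37.0 °C

Required daily accumulation = 454 / 17.5 = 25.943 DD/day.
T = T_base + 25.943 = 11.1 + 25.943 = 37.043 ≈ 37.0 °C.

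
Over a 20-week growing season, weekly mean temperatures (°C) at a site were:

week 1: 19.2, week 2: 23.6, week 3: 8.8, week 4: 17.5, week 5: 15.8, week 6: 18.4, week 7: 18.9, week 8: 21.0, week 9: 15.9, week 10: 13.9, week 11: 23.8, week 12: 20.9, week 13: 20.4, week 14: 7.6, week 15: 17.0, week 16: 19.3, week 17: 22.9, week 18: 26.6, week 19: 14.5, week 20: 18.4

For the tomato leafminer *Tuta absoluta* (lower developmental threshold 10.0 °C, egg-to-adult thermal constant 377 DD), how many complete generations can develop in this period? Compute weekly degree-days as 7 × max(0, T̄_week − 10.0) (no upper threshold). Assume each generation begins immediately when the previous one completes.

3 generations

Weekly DD (7 × max(0, T̄ − 10.0)): 64.4, 95.2, 0.0, 52.5, 40.6, 58.8, 62.3, 77.0, 41.3, 27.3, 96.6, 76.3, 72.8, 0.0, 49.0, 65.1, 90.3, 116.2, 31.5, 58.8.
Season total = 1176.0 DD.
Complete generations = ⌊1176.0 / 377⌋ = 3.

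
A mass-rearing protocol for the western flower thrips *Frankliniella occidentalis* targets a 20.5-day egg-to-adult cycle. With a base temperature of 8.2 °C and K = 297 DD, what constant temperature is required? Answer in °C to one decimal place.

Required daily accumulation = 297 / 20.5 = 14.488 DD/day.
T = T_base + 14.488 = 8.2 + 14.488 = 22.688 ≈ 22.7 °C.

22.7 °C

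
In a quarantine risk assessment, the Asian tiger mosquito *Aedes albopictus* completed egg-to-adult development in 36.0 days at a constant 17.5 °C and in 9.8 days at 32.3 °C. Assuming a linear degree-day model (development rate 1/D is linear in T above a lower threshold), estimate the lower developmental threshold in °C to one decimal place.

Linear rate model ⇒ the product D·(T − T_b) is constant across temperatures.
36.0·(17.5 − T_b) = 9.8·(32.3 − T_b)
T_b = (36.0·17.5 − 9.8·32.3) / (36.0 − 9.8) = 313.46 / 26.2 = 11.964 °C ≈ 12.0 °C.

12.0 °C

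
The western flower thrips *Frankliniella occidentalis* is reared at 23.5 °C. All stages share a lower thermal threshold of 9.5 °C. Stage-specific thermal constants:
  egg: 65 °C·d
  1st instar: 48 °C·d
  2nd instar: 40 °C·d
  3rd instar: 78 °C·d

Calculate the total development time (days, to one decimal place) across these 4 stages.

16.5 days

Daily accumulation at 23.5 °C = 23.5 − 9.5 = 14.0 DD/day.
Total K = 65 + 48 + 40 + 78 = 231 DD.
Total duration = 231 / 14.0 = 16.500 ≈ 16.5 days.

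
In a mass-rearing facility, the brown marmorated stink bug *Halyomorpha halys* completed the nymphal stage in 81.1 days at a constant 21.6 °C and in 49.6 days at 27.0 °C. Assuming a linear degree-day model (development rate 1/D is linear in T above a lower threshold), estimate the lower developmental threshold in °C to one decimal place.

13.1 °C

Equal thermal constants: D₁(T₁ − T_b) = D₂(T₂ − T_b).
81.1·(21.6 − T_b) = 49.6·(27.0 − T_b)
T_b = (81.1·21.6 − 49.6·27.0) / (81.1 − 49.6) = 412.56 / 31.5 = 13.097 °C ≈ 13.1 °C.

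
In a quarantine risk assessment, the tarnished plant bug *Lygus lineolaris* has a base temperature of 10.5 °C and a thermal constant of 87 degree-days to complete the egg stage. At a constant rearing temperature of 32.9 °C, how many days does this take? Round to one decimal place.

Daily accumulation = 32.9 − 10.5 = 22.4 DD/day.
Duration = 87 / 22.4 = 3.884 ≈ 3.9 days.

3.9 days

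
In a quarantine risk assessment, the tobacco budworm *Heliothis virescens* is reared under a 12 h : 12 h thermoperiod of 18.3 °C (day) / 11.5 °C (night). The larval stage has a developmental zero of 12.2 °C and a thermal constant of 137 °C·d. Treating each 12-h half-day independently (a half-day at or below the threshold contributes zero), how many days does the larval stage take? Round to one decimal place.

44.9 days

Day half: max(0, 18.3 − 12.2) × 0.5 = 6.1 × 0.5 = 3.05 DD.
Night half: max(0, 11.5 − 12.2) × 0.5 = 0.0 × 0.5 = 0.00 DD.
Per 24 h: 3.05 DD/day.
Duration = 137 / 3.05 = 44.918 ≈ 44.9 days.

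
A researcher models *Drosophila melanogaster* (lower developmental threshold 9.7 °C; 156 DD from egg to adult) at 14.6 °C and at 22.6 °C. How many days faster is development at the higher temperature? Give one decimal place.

19.7 days

At 14.6 °C: 156 / (14.6 − 9.7) = 156 / 4.9 = 31.837 d.
At 22.6 °C: 156 / (22.6 − 9.7) = 156 / 12.9 = 12.093 d.
Difference = |31.837 − 12.093| = 19.744 ≈ 19.7 days.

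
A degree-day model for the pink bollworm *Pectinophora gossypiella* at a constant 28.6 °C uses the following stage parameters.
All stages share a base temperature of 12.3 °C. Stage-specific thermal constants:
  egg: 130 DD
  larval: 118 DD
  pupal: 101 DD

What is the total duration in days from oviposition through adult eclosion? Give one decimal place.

Daily accumulation at 28.6 °C = 28.6 − 12.3 = 16.3 DD/day.
Total K = 130 + 118 + 101 = 349 DD.
Total duration = 349 / 16.3 = 21.411 ≈ 21.4 days.

21.4 days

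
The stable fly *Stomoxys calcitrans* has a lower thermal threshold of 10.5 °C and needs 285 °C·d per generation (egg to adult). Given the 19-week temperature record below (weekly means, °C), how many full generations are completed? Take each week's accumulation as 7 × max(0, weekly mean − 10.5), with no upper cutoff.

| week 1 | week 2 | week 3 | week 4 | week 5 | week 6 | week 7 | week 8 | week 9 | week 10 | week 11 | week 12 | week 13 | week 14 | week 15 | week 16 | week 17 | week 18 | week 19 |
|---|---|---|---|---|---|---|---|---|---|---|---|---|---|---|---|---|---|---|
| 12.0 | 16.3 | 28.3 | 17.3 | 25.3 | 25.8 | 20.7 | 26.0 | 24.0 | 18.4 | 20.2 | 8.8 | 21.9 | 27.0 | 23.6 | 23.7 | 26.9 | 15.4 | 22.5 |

5 generations

Weekly DD (7 × max(0, T̄ − 10.5)): 10.5, 40.6, 124.6, 47.6, 103.6, 107.1, 71.4, 108.5, 94.5, 55.3, 67.9, 0.0, 79.8, 115.5, 91.7, 92.4, 114.8, 34.3, 84.0.
Season total = 1444.1 DD.
Complete generations = ⌊1444.1 / 285⌋ = 5.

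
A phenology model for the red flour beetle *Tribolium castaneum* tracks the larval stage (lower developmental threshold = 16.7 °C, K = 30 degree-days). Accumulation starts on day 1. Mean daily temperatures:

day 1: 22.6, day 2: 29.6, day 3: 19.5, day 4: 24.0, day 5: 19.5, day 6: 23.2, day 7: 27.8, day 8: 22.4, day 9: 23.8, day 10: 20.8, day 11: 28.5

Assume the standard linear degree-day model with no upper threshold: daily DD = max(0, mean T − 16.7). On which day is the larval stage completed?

day 5

Daily DD above 16.7 °C: 5.9, 12.9, 2.8, 7.3, 2.8, 6.5, 11.1, 5.7, 7.1, 4.1, 11.8.
Cumulative: 5.9, 18.8, 21.6, 28.9, 31.7, 38.2, 49.3, 55.0, 62.1, 66.2, 78.0.
The total first reaches 30 DD on day 5.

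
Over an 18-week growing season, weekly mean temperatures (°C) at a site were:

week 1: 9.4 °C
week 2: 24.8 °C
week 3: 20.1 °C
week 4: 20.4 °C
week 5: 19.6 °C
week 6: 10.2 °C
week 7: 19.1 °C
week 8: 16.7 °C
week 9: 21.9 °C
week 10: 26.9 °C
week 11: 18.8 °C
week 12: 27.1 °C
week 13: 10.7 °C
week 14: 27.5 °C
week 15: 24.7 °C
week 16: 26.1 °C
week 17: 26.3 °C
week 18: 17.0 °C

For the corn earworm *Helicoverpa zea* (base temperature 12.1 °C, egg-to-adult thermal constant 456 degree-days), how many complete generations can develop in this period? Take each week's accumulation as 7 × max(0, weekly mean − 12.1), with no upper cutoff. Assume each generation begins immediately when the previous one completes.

2 generations

Weekly DD (7 × max(0, T̄ − 12.1)): 0.0, 88.9, 56.0, 58.1, 52.5, 0.0, 49.0, 32.2, 68.6, 103.6, 46.9, 105.0, 0.0, 107.8, 88.2, 98.0, 99.4, 34.3.
Season total = 1088.5 DD.
Complete generations = ⌊1088.5 / 456⌋ = 2.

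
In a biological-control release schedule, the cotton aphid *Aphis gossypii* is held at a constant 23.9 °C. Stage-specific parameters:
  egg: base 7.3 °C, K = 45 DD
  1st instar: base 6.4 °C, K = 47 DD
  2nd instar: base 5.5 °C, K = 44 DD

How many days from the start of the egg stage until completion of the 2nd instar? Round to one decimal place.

egg: 45 / (23.9 − 7.3) = 45 / 16.6 = 2.711 d.
1st instar: 47 / (23.9 − 6.4) = 47 / 17.5 = 2.686 d.
2nd instar: 44 / (23.9 − 5.5) = 44 / 18.4 = 2.391 d.
Sum = 7.788 ≈ 7.8 days.

7.8 days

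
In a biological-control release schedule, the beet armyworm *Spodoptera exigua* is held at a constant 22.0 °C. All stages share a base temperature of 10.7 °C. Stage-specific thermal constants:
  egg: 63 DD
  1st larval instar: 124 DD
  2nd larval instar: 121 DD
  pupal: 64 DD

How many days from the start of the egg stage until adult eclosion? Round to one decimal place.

32.9 days

Daily accumulation at 22.0 °C = 22.0 − 10.7 = 11.3 DD/day.
Total K = 63 + 124 + 121 + 64 = 372 DD.
Total duration = 372 / 11.3 = 32.920 ≈ 32.9 days.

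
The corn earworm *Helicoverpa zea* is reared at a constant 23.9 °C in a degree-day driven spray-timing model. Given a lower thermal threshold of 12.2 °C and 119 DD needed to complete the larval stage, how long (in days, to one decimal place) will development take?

Daily accumulation = 23.9 − 12.2 = 11.7 DD/day.
Duration = 119 / 11.7 = 10.171 ≈ 10.2 days.

10.2 days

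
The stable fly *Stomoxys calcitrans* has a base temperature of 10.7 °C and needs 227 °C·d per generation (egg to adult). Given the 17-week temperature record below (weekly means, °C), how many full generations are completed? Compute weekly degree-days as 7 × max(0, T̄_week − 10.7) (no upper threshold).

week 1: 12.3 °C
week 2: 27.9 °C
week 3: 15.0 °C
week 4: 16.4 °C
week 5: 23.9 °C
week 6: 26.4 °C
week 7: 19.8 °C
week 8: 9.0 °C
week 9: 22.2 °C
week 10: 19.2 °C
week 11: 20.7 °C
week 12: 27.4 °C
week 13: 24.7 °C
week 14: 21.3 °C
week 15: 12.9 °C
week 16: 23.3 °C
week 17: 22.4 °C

5 generations

Weekly DD (7 × max(0, T̄ − 10.7)): 11.2, 120.4, 30.1, 39.9, 92.4, 109.9, 63.7, 0.0, 80.5, 59.5, 70.0, 116.9, 98.0, 74.2, 15.4, 88.2, 81.9.
Season total = 1152.2 DD.
Complete generations = ⌊1152.2 / 227⌋ = 5.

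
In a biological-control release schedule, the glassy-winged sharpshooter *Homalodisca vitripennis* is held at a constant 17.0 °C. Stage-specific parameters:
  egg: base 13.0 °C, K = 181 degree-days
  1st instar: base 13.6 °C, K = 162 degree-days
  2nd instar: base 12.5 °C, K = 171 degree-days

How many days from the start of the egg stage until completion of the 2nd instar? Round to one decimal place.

egg: 181 / (17.0 − 13.0) = 181 / 4.0 = 45.250 d.
1st instar: 162 / (17.0 − 13.6) = 162 / 3.4 = 47.647 d.
2nd instar: 171 / (17.0 − 12.5) = 171 / 4.5 = 38.000 d.
Sum = 130.897 ≈ 130.9 days.

130.9 days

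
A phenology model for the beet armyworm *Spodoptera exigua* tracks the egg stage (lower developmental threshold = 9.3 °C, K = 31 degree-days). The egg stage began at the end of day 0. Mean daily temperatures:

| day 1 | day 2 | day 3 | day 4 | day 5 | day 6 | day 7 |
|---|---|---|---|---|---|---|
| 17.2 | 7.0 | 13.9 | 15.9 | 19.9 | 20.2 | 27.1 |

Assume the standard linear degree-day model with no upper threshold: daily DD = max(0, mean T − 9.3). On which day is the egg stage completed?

day 6

Daily DD above 9.3 °C: 7.9, 0.0, 4.6, 6.6, 10.6, 10.9, 17.8.
Cumulative: 7.9, 7.9, 12.5, 19.1, 29.7, 40.6, 58.4.
The total first reaches 31 DD on day 6.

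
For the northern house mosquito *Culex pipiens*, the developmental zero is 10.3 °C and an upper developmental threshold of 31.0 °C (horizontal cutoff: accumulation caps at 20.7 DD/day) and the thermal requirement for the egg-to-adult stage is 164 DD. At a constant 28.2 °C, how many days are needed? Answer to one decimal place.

Daily accumulation = 28.2 − 10.3 = 17.9 DD/day.
Duration = 164 / 17.9 = 9.162 ≈ 9.2 days.

9.2 days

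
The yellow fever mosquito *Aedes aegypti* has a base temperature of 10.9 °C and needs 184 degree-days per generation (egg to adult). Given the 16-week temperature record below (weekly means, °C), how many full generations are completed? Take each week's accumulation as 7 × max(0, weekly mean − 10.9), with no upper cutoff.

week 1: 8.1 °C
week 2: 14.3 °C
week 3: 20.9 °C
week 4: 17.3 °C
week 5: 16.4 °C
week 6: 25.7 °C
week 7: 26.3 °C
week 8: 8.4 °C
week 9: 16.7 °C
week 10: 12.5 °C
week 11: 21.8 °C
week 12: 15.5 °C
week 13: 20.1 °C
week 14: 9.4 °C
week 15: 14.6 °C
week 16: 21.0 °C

3 generations

Weekly DD (7 × max(0, T̄ − 10.9)): 0.0, 23.8, 70.0, 44.8, 38.5, 103.6, 107.8, 0.0, 40.6, 11.2, 76.3, 32.2, 64.4, 0.0, 25.9, 70.7.
Season total = 709.8 DD.
Complete generations = ⌊709.8 / 184⌋ = 3.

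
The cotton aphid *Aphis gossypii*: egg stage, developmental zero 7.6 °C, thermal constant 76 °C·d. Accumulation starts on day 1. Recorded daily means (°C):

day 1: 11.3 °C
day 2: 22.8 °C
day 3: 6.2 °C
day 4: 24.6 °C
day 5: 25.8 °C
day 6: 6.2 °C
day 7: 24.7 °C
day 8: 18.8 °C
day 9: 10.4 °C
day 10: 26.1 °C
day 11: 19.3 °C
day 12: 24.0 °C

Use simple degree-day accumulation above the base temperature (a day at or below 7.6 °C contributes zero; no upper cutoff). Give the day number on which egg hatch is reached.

Daily DD above 7.6 °C: 3.7, 15.2, 0.0, 17.0, 18.2, 0.0, 17.1, 11.2, 2.8, 18.5, 11.7, 16.4.
Cumulative: 3.7, 18.9, 18.9, 35.9, 54.1, 54.1, 71.2, 82.4, 85.2, 103.7, 115.4, 131.8.
The total first reaches 76 DD on day 8.

day 8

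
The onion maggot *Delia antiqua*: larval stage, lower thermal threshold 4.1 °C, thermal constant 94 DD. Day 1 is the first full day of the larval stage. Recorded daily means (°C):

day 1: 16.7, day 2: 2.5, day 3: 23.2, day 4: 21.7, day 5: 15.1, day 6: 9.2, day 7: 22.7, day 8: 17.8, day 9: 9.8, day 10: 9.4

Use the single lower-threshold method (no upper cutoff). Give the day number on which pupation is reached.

Daily DD above 4.1 °C: 12.6, 0.0, 19.1, 17.6, 11.0, 5.1, 18.6, 13.7, 5.7, 5.3.
Cumulative: 12.6, 12.6, 31.7, 49.3, 60.3, 65.4, 84.0, 97.7, 103.4, 108.7.
The total first reaches 94 DD on day 8.

day 8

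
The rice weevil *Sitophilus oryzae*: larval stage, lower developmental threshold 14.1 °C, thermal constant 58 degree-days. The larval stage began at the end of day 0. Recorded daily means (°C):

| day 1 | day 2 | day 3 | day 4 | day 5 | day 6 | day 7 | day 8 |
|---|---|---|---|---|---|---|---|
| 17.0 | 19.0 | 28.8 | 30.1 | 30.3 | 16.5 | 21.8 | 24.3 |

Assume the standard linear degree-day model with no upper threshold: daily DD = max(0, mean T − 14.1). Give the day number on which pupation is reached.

day 7

Daily DD above 14.1 °C: 2.9, 4.9, 14.7, 16.0, 16.2, 2.4, 7.7, 10.2.
Cumulative: 2.9, 7.8, 22.5, 38.5, 54.7, 57.1, 64.8, 75.0.
The total first reaches 58 DD on day 7.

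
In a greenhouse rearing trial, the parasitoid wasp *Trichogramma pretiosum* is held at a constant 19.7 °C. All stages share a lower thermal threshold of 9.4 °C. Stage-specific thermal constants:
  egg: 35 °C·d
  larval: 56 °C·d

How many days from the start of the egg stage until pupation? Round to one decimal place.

Daily accumulation at 19.7 °C = 19.7 − 9.4 = 10.3 DD/day.
Total K = 35 + 56 = 91 DD.
Total duration = 91 / 10.3 = 8.835 ≈ 8.8 days.

8.8 days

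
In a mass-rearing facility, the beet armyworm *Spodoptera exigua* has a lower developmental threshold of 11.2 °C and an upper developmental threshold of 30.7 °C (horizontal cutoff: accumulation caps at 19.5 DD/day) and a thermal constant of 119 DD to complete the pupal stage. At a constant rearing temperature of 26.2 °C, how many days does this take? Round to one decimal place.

Daily accumulation = 26.2 − 11.2 = 15.0 DD/day.
Duration = 119 / 15.0 = 7.933 ≈ 7.9 days.

7.9 days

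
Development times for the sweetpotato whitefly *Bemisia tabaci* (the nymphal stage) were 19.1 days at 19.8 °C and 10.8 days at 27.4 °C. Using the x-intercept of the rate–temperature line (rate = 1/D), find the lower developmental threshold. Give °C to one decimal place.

9.9 °C

Equal thermal constants: D₁(T₁ − T_b) = D₂(T₂ − T_b).
19.1·(19.8 − T_b) = 10.8·(27.4 − T_b)
T_b = (19.1·19.8 − 10.8·27.4) / (19.1 − 10.8) = 82.26 / 8.3 = 9.911 °C ≈ 9.9 °C.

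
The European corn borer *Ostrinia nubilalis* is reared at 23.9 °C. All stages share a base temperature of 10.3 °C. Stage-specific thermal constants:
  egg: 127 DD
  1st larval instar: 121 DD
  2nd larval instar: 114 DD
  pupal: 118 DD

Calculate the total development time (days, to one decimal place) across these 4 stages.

Daily accumulation at 23.9 °C = 23.9 − 10.3 = 13.6 DD/day.
Total K = 127 + 121 + 114 + 118 = 480 DD.
Total duration = 480 / 13.6 = 35.294 ≈ 35.3 days.

35.3 days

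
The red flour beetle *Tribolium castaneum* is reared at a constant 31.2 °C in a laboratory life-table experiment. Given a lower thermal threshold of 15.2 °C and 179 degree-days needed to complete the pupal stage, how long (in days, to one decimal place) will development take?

11.2 days

Daily accumulation = 31.2 − 15.2 = 16.0 DD/day.
Duration = 179 / 16.0 = 11.188 ≈ 11.2 days.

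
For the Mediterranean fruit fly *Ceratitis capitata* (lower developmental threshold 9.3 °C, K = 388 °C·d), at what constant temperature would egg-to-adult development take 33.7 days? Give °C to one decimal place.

20.8 °C

Required daily accumulation = 388 / 33.7 = 11.513 DD/day.
T = T_base + 11.513 = 9.3 + 11.513 = 20.813 ≈ 20.8 °C.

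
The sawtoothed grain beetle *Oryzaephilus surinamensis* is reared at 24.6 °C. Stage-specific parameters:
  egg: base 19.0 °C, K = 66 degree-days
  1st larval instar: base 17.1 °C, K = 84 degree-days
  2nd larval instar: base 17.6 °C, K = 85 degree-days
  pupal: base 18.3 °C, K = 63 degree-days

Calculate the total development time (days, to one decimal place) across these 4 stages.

45.1 days

egg: 66 / (24.6 − 19.0) = 66 / 5.6 = 11.786 d.
1st larval instar: 84 / (24.6 − 17.1) = 84 / 7.5 = 11.200 d.
2nd larval instar: 85 / (24.6 − 17.6) = 85 / 7.0 = 12.143 d.
pupal: 63 / (24.6 − 18.3) = 63 / 6.3 = 10.000 d.
Sum = 45.129 ≈ 45.1 days.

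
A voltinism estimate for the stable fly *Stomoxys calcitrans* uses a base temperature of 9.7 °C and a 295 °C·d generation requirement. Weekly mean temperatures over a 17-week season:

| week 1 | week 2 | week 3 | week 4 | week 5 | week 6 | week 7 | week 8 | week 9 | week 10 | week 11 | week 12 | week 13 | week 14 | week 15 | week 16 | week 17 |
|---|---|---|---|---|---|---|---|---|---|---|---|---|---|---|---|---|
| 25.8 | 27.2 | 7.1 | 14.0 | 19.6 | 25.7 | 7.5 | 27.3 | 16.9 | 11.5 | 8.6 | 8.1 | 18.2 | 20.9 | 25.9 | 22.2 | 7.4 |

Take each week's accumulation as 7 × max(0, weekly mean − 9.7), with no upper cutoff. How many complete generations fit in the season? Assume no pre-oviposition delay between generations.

3 generations

Weekly DD (7 × max(0, T̄ − 9.7)): 112.7, 122.5, 0.0, 30.1, 69.3, 112.0, 0.0, 123.2, 50.4, 12.6, 0.0, 0.0, 59.5, 78.4, 113.4, 87.5, 0.0.
Season total = 971.6 DD.
Complete generations = ⌊971.6 / 295⌋ = 3.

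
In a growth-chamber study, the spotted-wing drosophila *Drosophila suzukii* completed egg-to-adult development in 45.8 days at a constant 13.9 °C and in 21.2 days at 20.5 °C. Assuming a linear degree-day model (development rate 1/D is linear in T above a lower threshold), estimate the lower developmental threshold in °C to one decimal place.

Under the model K = D·(T − T_b), so D₁·(T₁ − T_b) = D₂·(T₂ − T_b).
45.8·(13.9 − T_b) = 21.2·(20.5 − T_b)
T_b = (45.8·13.9 − 21.2·20.5) / (45.8 − 21.2) = 202.02 / 24.6 = 8.212 °C ≈ 8.2 °C.

8.2 °C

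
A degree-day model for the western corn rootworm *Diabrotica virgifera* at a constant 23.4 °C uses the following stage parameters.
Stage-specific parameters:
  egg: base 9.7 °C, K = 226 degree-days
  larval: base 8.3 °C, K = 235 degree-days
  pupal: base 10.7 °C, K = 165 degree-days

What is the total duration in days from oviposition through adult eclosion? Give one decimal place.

45.1 days

egg: 226 / (23.4 − 9.7) = 226 / 13.7 = 16.496 d.
larval: 235 / (23.4 − 8.3) = 235 / 15.1 = 15.563 d.
pupal: 165 / (23.4 − 10.7) = 165 / 12.7 = 12.992 d.
Sum = 45.051 ≈ 45.1 days.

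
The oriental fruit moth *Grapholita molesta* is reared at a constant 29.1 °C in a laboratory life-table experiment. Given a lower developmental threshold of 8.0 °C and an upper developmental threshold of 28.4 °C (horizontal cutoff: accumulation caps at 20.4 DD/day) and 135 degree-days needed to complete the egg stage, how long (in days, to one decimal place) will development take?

Temperature 29.1 °C exceeds the upper threshold, so daily accumulation caps at 28.4 − 8.0 = 20.4 DD/day.
Duration = 135 / 20.4 = 6.618 ≈ 6.6 days.

6.6 days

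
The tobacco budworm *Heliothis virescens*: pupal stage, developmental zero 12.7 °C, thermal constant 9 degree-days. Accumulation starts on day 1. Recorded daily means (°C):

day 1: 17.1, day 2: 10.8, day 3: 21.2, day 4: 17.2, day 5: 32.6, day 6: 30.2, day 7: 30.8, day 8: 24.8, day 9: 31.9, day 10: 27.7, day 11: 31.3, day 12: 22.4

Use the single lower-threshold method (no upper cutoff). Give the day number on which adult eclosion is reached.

day 3

Daily DD above 12.7 °C: 4.4, 0.0, 8.5, 4.5, 19.9, 17.5, 18.1, 12.1, 19.2, 15.0, 18.6, 9.7.
Cumulative: 4.4, 4.4, 12.9, 17.4, 37.3, 54.8, 72.9, 85.0, 104.2, 119.2, 137.8, 147.5.
The total first reaches 9 DD on day 3.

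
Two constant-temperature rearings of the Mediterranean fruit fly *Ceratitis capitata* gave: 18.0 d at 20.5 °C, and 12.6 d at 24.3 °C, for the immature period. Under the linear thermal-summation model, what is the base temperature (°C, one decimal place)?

11.6 °C

Under the model K = D·(T − T_b), so D₁·(T₁ − T_b) = D₂·(T₂ − T_b).
18.0·(20.5 − T_b) = 12.6·(24.3 − T_b)
T_b = (18.0·20.5 − 12.6·24.3) / (18.0 − 12.6) = 62.82 / 5.4 = 11.633 °C ≈ 11.6 °C.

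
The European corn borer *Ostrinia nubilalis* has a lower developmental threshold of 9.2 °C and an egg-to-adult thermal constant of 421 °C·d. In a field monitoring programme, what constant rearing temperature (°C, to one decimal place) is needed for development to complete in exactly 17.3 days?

33.5 °C

Required daily accumulation = 421 / 17.3 = 24.335 DD/day.
T = T_base + 24.335 = 9.2 + 24.335 = 33.535 ≈ 33.5 °C.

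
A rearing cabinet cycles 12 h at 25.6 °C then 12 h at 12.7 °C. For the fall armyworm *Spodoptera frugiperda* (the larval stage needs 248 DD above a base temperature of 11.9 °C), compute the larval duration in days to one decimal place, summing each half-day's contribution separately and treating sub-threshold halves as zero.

Day half: max(0, 25.6 − 11.9) × 0.5 = 13.7 × 0.5 = 6.85 DD.
Night half: max(0, 12.7 − 11.9) × 0.5 = 0.8 × 0.5 = 0.40 DD.
Per 24 h: 7.25 DD/day.
Duration = 248 / 7.25 = 34.207 ≈ 34.2 days.

34.2 days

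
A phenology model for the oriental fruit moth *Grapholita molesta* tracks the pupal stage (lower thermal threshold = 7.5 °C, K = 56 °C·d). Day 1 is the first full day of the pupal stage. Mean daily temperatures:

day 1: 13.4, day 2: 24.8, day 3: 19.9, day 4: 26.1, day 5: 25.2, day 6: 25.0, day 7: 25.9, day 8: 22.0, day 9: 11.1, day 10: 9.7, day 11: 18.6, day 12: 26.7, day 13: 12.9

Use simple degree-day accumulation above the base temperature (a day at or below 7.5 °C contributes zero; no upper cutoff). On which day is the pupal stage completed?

Daily DD above 7.5 °C: 5.9, 17.3, 12.4, 18.6, 17.7, 17.5, 18.4, 14.5, 3.6, 2.2, 11.1, 19.2, 5.4.
Cumulative: 5.9, 23.2, 35.6, 54.2, 71.9, 89.4, 107.8, 122.3, 125.9, 128.1, 139.2, 158.4, 163.8.
The total first reaches 56 DD on day 5.

day 5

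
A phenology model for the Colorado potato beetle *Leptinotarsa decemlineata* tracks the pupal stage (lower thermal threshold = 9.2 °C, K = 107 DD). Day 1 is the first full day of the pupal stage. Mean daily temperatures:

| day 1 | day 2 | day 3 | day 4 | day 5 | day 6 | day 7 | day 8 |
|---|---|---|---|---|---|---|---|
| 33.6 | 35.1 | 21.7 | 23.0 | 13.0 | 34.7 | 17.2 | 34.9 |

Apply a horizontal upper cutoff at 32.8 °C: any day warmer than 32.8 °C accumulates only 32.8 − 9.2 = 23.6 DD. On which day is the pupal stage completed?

Daily DD above 9.2 °C (capped at 23.6): 23.6, 23.6, 12.5, 13.8, 3.8, 23.6, 8.0, 23.6.
Cumulative: 23.6, 47.2, 59.7, 73.5, 77.3, 100.9, 108.9, 132.5.
The total first reaches 107 DD on day 7.

day 7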